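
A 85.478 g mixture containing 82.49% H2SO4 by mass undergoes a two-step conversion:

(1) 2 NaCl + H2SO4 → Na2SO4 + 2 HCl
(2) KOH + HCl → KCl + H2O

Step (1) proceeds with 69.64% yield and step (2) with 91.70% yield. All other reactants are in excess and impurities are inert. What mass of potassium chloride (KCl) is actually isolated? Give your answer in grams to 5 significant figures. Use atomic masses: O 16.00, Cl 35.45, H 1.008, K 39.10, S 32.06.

Pure H2SO4 = 85.478 × 0.8249 = 70.5108 g.
M(H2SO4) = 2(1.008) + 32.06 + 4(16.00) = 98.076 g/mol.
M(KCl) = 39.10 + 35.45 = 74.55 g/mol.
n(H2SO4) = 70.5108 / 98.076 = 0.718940 mol.
Step 1 (H2SO4:HCl = 1:2): theoretical n(HCl) = 1.43788 mol; at 69.64% yield, n(HCl) = 1.00134 mol.
Step 2 (HCl:KCl = 1:1): theoretical n(KCl) = 1.00134 mol, so theoretical mass = 1.00134 × 74.55 = 74.6499 g.
At 91.70% yield, actual mass of KCl = 74.6499 × 0.9170 = 68.4540 g.

68.454 g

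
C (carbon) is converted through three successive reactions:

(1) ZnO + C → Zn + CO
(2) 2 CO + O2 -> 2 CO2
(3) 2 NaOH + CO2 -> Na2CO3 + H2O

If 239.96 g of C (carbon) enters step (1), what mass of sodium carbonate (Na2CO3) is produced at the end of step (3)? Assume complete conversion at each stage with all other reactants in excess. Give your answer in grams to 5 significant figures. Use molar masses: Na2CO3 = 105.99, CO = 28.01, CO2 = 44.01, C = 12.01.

n(C) = 239.96 / 12.01 = 19.9800 mol.
Reaction (1): C→CO ratio 1:1 ⇒ n(CO) = 19.9800 mol.
Reaction (2): CO→CO2 ratio 2:2 ⇒ n(CO2) = 19.9800 mol.
Reaction (3): CO2→Na2CO3 ratio 1:1 ⇒ n(Na2CO3) = 19.9800 mol.
Mass of Na2CO3 = 19.9800 × 105.99 = 2117.68 g.

2117.7 g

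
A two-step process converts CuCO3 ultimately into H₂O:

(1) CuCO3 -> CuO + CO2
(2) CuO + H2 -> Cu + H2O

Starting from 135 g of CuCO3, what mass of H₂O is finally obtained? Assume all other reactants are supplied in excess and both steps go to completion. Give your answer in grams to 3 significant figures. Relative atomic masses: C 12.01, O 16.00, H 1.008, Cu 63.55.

19.7 g

M(CuCO3) = 63.55 + 12.01 + 3(16.00) = 123.56 g/mol.
M(H2O) = 2(1.008) + 16.00 = 18.016 g/mol.
n(CuCO3) = 135.0 / 123.56 = 1.093 mol.
Step 1 gives a 1:1 ratio of CuCO3 to CuO, so n(CuO) = 1.093 mol.
In step 2 the CuO:H2O ratio is 1:1, so n(H2O) = 1.093 mol.
Mass of H2O = 1.093 × 18.016 = 19.68 g.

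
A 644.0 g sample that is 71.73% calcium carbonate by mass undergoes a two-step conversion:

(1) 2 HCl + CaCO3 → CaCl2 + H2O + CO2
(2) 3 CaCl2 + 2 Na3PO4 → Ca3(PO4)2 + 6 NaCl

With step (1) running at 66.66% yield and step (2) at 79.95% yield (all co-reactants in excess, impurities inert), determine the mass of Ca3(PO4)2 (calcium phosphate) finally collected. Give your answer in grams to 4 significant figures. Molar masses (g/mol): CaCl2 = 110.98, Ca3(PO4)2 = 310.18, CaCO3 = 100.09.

Pure CaCO3 = 644.0 × 0.7173 = 461.94 g.
n(CaCO3) = 461.94 / 100.09 = 4.6153 mol.
Step 1 (CaCO3:CaCl2 = 1:1): theoretical n(CaCl2) = 4.6153 mol; at 66.66% yield, n(CaCl2) = 3.0765 mol.
Step 2 (CaCl2:Ca3(PO4)2 = 3:1): theoretical n(Ca3(PO4)2) = 1.0255 mol, so theoretical mass = 1.0255 × 310.18 = 318.09 g.
At 79.95% yield, actual mass of Ca3(PO4)2 = 318.09 × 0.7995 = 254.32 g.

254.3 g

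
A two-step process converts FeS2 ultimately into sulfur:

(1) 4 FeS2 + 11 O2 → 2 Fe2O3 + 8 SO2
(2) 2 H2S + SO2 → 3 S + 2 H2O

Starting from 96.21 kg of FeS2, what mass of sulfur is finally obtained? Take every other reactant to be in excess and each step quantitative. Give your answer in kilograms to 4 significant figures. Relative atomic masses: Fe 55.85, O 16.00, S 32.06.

154.3 kg

M(FeS2) = 55.85 + 2(32.06) = 119.97 g/mol.
M(S) = 32.06 g/mol.
96.21 kg = 96210 g.
n(FeS2) = 96210 / 119.97 = 801.95 mol.
Step 1 gives a 4:8 ratio of FeS2 to SO2, so n(SO2) = 1603.9 mol.
In step 2 the SO2:S ratio is 1:3, so n(S) = 4811.7 mol.
Mass of S = 4811.7 × 32.06 = 154260 g = 154.3 kg.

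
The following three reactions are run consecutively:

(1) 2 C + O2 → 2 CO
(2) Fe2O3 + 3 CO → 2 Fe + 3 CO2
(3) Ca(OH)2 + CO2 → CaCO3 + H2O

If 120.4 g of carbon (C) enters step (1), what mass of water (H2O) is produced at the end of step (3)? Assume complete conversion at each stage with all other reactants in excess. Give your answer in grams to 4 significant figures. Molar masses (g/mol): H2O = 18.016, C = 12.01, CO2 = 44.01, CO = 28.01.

n(C) = 120.4 / 12.01 = 10.025 mol.
Reaction (1): C→CO ratio 2:2 ⇒ n(CO) = 10.025 mol.
Reaction (2): CO→CO2 ratio 3:3 ⇒ n(CO2) = 10.025 mol.
Reaction (3): CO2→H2O ratio 1:1 ⇒ n(H2O) = 10.025 mol.
Mass of H2O = 10.025 × 18.016 = 180.61 g.

180.6 g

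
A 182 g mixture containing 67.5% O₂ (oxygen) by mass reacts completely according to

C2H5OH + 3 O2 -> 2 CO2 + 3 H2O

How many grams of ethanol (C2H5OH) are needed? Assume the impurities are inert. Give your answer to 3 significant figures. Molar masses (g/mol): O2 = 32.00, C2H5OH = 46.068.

59.0 g

Mass of pure O2 = 182 g × 0.675 = 122.8 g.
n(O2) = 122.8 g / 32.00 g/mol = 3.839 mol.
From the equation the O2:C2H5OH mole ratio is 3:1, so n(C2H5OH) = 3.839 × 1/3 = 1.280 mol.
Mass of C2H5OH = 1.280 mol × 46.068 g/mol = 58.95 g.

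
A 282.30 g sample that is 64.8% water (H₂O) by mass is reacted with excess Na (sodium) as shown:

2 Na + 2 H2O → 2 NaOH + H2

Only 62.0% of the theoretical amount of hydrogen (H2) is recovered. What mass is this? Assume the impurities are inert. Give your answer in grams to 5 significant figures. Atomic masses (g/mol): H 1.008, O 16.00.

Pure H2O available = 282.30 g × 0.648 = 182.930 g.
M(H2O) = 2(1.008) + 16.00 = 18.016 g/mol.
M(H2) = 2(1.008) = 2.016 g/mol.
n(H2O) = 182.930 g / 18.016 g/mol = 10.1538 mol.
From the equation the H2O:H2 mole ratio is 2:1, so n(H2) = 10.1538 × 1/2 = 5.07689 mol.
Mass of H2 = 5.07689 mol × 2.016 g/mol = 10.2350 g.
Actual mass collected = 10.2350 g × 0.620 = 6.34570 g.

6.3457 g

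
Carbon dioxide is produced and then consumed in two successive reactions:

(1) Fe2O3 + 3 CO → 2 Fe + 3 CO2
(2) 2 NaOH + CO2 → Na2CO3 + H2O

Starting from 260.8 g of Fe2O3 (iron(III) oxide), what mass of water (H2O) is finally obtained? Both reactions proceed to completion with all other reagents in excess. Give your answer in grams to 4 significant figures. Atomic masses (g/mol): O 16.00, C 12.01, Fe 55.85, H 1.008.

88.26 g

M(Fe2O3) = 2(55.85) + 3(16.00) = 159.70 g/mol.
M(H2O) = 2(1.008) + 16.00 = 18.016 g/mol.
n(Fe2O3) = 260.80 / 159.70 = 1.6331 mol.
Step 1 gives a 1:3 ratio of Fe2O3 to CO2, so n(CO2) = 4.8992 mol.
In step 2 the CO2:H2O ratio is 1:1, so n(H2O) = 4.8992 mol.
Mass of H2O = 4.8992 × 18.016 = 88.264 g.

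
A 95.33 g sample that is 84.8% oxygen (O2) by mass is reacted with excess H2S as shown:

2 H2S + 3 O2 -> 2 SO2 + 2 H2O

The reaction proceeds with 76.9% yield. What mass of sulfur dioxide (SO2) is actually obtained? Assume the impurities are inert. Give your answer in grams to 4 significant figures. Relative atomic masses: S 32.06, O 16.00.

Pure O2 available = 95.33 g × 0.848 = 80.840 g.
M(O2) = 2(16.00) = 32.00 g/mol.
M(SO2) = 32.06 + 2(16.00) = 64.06 g/mol.
n(O2) = 80.840 g / 32.00 g/mol = 2.5262 mol.
From the equation the O2:SO2 mole ratio is 3:2, so n(SO2) = 2.5262 × 2/3 = 1.6842 mol.
Mass of SO2 = 1.6842 mol × 64.06 g/mol = 107.89 g.
Actual mass collected = 107.89 g × 0.769 = 82.965 g.

82.97 g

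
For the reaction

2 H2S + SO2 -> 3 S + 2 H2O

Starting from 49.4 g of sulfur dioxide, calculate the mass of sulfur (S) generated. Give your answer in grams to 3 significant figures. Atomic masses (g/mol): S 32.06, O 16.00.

74.2 g

M(SO2) = 32.06 + 2(16.00) = 64.06 g/mol.
M(S) = 32.06 g/mol.
n(SO2) = 49.40 g / 64.06 g/mol = 0.7712 mol.
From the equation the SO2:S mole ratio is 1:3, so n(S) = 0.7712 × 3/1 = 2.313 mol.
Mass of S = 2.313 mol × 32.06 g/mol = 74.17 g.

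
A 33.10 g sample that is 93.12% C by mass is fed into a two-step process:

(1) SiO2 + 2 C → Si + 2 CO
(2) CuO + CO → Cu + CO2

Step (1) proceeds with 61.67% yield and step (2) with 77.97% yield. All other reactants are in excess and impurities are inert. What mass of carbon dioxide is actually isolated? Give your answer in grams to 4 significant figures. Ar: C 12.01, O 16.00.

Pure C = 33.10 × 0.9312 = 30.823 g.
M(C) = 12.01 g/mol.
M(CO2) = 12.01 + 2(16.00) = 44.01 g/mol.
n(C) = 30.823 / 12.01 = 2.5664 mol.
Step 1 (C:CO = 2:2): theoretical n(CO) = 2.5664 mol; at 61.67% yield, n(CO) = 1.5827 mol.
Step 2 (CO:CO2 = 1:1): theoretical n(CO2) = 1.5827 mol, so theoretical mass = 1.5827 × 44.01 = 69.655 g.
At 77.97% yield, actual mass of CO2 = 69.655 × 0.7797 = 54.310 g.

54.31 g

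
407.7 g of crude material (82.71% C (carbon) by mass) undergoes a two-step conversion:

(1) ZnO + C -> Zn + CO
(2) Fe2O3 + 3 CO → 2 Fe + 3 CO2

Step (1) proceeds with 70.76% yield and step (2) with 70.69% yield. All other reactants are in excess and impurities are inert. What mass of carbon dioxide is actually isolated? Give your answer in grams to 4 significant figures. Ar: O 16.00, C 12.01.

618.1 g

Pure C = 407.7 × 0.8271 = 337.21 g.
M(C) = 12.01 g/mol.
M(CO2) = 12.01 + 2(16.00) = 44.01 g/mol.
n(C) = 337.21 / 12.01 = 28.077 mol.
Step 1 (C:CO = 1:1): theoretical n(CO) = 28.077 mol; at 70.76% yield, n(CO) = 19.868 mol.
Step 2 (CO:CO2 = 3:3): theoretical n(CO2) = 19.868 mol, so theoretical mass = 19.868 × 44.01 = 874.37 g.
At 70.69% yield, actual mass of CO2 = 874.37 × 0.7069 = 618.09 g.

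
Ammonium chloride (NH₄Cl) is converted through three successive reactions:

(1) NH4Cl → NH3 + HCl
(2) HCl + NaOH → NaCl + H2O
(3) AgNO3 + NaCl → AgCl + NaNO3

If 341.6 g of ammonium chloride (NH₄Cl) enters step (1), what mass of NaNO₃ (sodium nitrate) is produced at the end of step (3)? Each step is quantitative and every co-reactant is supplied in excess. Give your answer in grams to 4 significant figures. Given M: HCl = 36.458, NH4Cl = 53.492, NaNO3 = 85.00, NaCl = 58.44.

542.8 g

n(NH4Cl) = 341.6 / 53.492 = 6.3860 mol.
Reaction (1): NH4Cl→HCl ratio 1:1 ⇒ n(HCl) = 6.3860 mol.
Reaction (2): HCl→NaCl ratio 1:1 ⇒ n(NaCl) = 6.3860 mol.
Reaction (3): NaCl→NaNO3 ratio 1:1 ⇒ n(NaNO3) = 6.3860 mol.
Mass of NaNO3 = 6.3860 × 85.00 = 542.81 g.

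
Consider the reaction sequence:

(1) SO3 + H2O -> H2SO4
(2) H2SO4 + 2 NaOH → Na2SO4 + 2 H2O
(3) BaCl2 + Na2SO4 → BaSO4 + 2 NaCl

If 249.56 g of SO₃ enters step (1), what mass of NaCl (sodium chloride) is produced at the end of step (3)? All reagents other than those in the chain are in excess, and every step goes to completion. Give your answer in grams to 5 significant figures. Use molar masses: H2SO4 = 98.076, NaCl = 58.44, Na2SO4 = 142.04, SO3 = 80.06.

n(SO3) = 249.56 / 80.06 = 3.11716 mol.
Reaction (1): SO3→H2SO4 ratio 1:1 ⇒ n(H2SO4) = 3.11716 mol.
Reaction (2): H2SO4→Na2SO4 ratio 1:1 ⇒ n(Na2SO4) = 3.11716 mol.
Reaction (3): Na2SO4→NaCl ratio 1:2 ⇒ n(NaCl) = 6.23432 mol.
Mass of NaCl = 6.23432 × 58.44 = 364.334 g.

364.33 g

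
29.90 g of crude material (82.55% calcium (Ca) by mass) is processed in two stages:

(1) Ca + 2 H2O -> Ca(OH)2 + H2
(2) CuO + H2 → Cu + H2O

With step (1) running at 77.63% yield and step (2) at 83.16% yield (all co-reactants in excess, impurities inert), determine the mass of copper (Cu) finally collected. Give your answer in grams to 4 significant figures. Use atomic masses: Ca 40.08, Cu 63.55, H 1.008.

Pure Ca = 29.90 × 0.8255 = 24.682 g.
M(Ca) = 40.08 g/mol.
M(Cu) = 63.55 g/mol.
n(Ca) = 24.682 / 40.08 = 0.61583 mol.
Step 1 (Ca:H2 = 1:1): theoretical n(H2) = 0.61583 mol; at 77.63% yield, n(H2) = 0.47807 mol.
Step 2 (H2:Cu = 1:1): theoretical n(Cu) = 0.47807 mol, so theoretical mass = 0.47807 × 63.55 = 30.381 g.
At 83.16% yield, actual mass of Cu = 30.381 × 0.8316 = 25.265 g.

25.27 g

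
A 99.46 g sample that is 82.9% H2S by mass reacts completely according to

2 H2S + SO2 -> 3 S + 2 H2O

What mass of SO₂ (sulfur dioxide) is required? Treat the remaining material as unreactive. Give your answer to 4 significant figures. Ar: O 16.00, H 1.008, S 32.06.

77.50 g

Mass of pure H2S = 99.46 g × 0.829 = 82.452 g.
M(H2S) = 2(1.008) + 32.06 = 34.076 g/mol.
M(SO2) = 32.06 + 2(16.00) = 64.06 g/mol.
n(H2S) = 82.452 g / 34.076 g/mol = 2.4197 mol.
From the equation the H2S:SO2 mole ratio is 2:1, so n(SO2) = 2.4197 × 1/2 = 1.2098 mol.
Mass of SO2 = 1.2098 mol × 64.06 g/mol = 77.502 g.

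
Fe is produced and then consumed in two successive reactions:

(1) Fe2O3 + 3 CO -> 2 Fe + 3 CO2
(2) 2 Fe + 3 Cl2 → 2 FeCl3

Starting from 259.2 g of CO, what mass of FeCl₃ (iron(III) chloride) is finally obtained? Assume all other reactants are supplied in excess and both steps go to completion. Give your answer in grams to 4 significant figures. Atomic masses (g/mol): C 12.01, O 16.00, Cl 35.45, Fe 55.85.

1001 g

M(CO) = 12.01 + 16.00 = 28.01 g/mol.
M(FeCl3) = 55.85 + 3(35.45) = 162.20 g/mol.
n(CO) = 259.20 / 28.01 = 9.2538 mol.
Step 1 gives a 3:2 ratio of CO to Fe, so n(Fe) = 6.1692 mol.
In step 2 the Fe:FeCl3 ratio is 2:2, so n(FeCl3) = 6.1692 mol.
Mass of FeCl3 = 6.1692 × 162.20 = 1000.6 g.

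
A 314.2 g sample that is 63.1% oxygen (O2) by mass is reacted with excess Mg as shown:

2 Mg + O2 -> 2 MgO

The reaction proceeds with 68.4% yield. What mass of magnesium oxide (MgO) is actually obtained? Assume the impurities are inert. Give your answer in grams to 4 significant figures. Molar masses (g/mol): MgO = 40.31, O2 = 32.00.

341.7 g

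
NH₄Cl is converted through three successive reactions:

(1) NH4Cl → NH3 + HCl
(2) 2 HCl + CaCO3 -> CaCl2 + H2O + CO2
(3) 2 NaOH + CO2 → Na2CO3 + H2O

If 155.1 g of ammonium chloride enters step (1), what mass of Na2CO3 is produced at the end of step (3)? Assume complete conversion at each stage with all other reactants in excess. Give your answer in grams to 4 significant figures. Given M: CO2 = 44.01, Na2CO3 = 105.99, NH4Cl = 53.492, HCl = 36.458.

153.7 g

n(NH4Cl) = 155.1 / 53.492 = 2.8995 mol.
Reaction (1): NH4Cl→HCl ratio 1:1 ⇒ n(HCl) = 2.8995 mol.
Reaction (2): HCl→CO2 ratio 2:1 ⇒ n(CO2) = 1.4497 mol.
Reaction (3): CO2→Na2CO3 ratio 1:1 ⇒ n(Na2CO3) = 1.4497 mol.
Mass of Na2CO3 = 1.4497 × 105.99 = 153.66 g.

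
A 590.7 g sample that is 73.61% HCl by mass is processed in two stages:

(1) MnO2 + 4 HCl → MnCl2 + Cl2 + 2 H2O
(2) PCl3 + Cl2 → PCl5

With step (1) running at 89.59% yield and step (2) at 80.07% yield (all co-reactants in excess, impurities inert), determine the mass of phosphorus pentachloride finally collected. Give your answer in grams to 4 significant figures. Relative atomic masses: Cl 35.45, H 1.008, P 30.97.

445.4 g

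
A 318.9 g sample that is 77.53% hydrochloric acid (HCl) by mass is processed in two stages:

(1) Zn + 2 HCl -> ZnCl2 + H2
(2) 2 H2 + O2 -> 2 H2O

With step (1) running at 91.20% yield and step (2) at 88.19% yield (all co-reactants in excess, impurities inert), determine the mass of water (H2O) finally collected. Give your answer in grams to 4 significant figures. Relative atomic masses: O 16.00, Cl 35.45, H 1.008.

Pure HCl = 318.9 × 0.7753 = 247.24 g.
M(HCl) = 1.008 + 35.45 = 36.458 g/mol.
M(H2O) = 2(1.008) + 16.00 = 18.016 g/mol.
n(HCl) = 247.24 / 36.458 = 6.7816 mol.
Step 1 (HCl:H2 = 2:1): theoretical n(H2) = 3.3908 mol; at 91.20% yield, n(H2) = 3.0924 mol.
Step 2 (H2:H2O = 2:2): theoretical n(H2O) = 3.0924 mol, so theoretical mass = 3.0924 × 18.016 = 55.713 g.
At 88.19% yield, actual mass of H2O = 55.713 × 0.8819 = 49.133 g.

49.13 g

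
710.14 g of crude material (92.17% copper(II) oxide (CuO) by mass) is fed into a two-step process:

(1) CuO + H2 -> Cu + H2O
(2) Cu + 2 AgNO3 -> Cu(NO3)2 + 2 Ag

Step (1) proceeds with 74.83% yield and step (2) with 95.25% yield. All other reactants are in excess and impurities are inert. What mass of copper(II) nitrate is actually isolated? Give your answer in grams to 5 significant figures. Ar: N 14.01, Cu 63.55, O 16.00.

1100.0 g

Pure CuO = 710.14 × 0.9217 = 654.536 g.
M(CuO) = 63.55 + 16.00 = 79.55 g/mol.
M(Cu(NO3)2) = 63.55 + 2(14.01) + 6(16.00) = 187.57 g/mol.
n(CuO) = 654.536 / 79.55 = 8.22798 mol.
Step 1 (CuO:Cu = 1:1): theoretical n(Cu) = 8.22798 mol; at 74.83% yield, n(Cu) = 6.15700 mol.
Step 2 (Cu:Cu(NO3)2 = 1:1): theoretical n(Cu(NO3)2) = 6.15700 mol, so theoretical mass = 6.15700 × 187.57 = 1154.87 g.
At 95.25% yield, actual mass of Cu(NO3)2 = 1154.87 × 0.9525 = 1100.01 g.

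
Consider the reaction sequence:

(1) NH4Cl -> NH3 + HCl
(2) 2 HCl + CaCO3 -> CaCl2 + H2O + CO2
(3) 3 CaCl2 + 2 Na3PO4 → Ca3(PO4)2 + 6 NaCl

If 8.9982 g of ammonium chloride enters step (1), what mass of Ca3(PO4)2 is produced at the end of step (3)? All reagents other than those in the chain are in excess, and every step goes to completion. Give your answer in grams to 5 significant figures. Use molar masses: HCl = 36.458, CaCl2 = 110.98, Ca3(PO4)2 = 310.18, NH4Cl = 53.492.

n(NH4Cl) = 8.9982 / 53.492 = 0.168216 mol.
Reaction (1): NH4Cl→HCl ratio 1:1 ⇒ n(HCl) = 0.168216 mol.
Reaction (2): HCl→CaCl2 ratio 2:1 ⇒ n(CaCl2) = 0.0841079 mol.
Reaction (3): CaCl2→Ca3(PO4)2 ratio 3:1 ⇒ n(Ca3(PO4)2) = 0.0280360 mol.
Mass of Ca3(PO4)2 = 0.0280360 × 310.18 = 8.69620 g.

8.6962 g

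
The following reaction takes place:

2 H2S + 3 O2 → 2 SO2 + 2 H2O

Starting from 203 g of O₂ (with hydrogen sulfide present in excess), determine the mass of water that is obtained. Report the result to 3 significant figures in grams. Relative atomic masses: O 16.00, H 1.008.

76.2 g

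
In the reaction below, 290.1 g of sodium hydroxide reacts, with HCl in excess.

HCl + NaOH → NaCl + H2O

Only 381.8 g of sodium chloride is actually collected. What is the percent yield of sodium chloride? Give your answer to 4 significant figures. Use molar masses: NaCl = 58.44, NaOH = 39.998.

n(NaOH) = 290.10 g / 39.998 g/mol = 7.2529 mol.
From the equation the NaOH:NaCl mole ratio is 1:1, so n(NaCl) = 7.2529 × 1/1 = 7.2529 mol.
Mass of NaCl = 7.2529 mol × 58.44 g/mol = 423.86 g.
This is the theoretical yield. Percent yield = 381.8 g / 423.86 g × 100% = 90.077%.

90.08 %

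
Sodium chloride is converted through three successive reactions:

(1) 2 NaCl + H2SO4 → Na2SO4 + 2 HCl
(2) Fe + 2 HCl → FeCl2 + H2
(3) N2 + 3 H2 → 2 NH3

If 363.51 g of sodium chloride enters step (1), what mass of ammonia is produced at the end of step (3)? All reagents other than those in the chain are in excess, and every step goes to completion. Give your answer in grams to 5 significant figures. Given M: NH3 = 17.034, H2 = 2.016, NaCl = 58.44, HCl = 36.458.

35.318 g

n(NaCl) = 363.51 / 58.44 = 6.22023 mol.
Reaction (1): NaCl→HCl ratio 2:2 ⇒ n(HCl) = 6.22023 mol.
Reaction (2): HCl→H2 ratio 2:1 ⇒ n(H2) = 3.11011 mol.
Reaction (3): H2→NH3 ratio 3:2 ⇒ n(NH3) = 2.07341 mol.
Mass of NH3 = 2.07341 × 17.034 = 35.3184 g.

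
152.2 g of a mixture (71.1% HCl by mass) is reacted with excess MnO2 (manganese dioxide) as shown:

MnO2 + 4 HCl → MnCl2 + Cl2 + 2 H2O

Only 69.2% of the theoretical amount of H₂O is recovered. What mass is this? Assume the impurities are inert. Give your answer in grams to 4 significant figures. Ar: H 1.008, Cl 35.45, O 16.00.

Pure HCl available = 152.2 g × 0.711 = 108.21 g.
M(HCl) = 1.008 + 35.45 = 36.458 g/mol.
M(H2O) = 2(1.008) + 16.00 = 18.016 g/mol.
n(HCl) = 108.21 g / 36.458 g/mol = 2.9682 mol.
From the equation the HCl:H2O mole ratio is 4:2, so n(H2O) = 2.9682 × 2/4 = 1.4841 mol.
Mass of H2O = 1.4841 mol × 18.016 g/mol = 26.737 g.
Actual mass collected = 26.737 g × 0.692 = 18.502 g.

18.50 g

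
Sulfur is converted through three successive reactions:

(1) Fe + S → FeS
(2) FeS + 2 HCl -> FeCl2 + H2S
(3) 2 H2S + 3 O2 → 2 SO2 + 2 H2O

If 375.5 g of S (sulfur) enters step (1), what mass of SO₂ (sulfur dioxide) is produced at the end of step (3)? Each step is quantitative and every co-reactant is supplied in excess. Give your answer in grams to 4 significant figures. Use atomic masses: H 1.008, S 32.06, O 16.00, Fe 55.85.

750.3 g

M(S) = 32.06 g/mol.
M(SO2) = 32.06 + 2(16.00) = 64.06 g/mol.
n(S) = 375.5 / 32.06 = 11.712 mol.
Reaction (1): S→FeS ratio 1:1 ⇒ n(FeS) = 11.712 mol.
Reaction (2): FeS→H2S ratio 1:1 ⇒ n(H2S) = 11.712 mol.
Reaction (3): H2S→SO2 ratio 2:2 ⇒ n(SO2) = 11.712 mol.
Mass of SO2 = 11.712 × 64.06 = 750.30 g.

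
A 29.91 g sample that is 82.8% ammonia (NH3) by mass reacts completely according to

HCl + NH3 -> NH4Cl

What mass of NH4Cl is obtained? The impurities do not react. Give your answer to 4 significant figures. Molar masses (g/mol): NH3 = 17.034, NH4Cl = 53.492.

77.77 g

Mass of pure NH3 = 29.91 g × 0.828 = 24.765 g.
n(NH3) = 24.765 g / 17.034 g/mol = 1.4539 mol.
From the equation the NH3:NH4Cl mole ratio is 1:1, so n(NH4Cl) = 1.4539 × 1/1 = 1.4539 mol.
Mass of NH4Cl = 1.4539 mol × 53.492 g/mol = 77.771 g.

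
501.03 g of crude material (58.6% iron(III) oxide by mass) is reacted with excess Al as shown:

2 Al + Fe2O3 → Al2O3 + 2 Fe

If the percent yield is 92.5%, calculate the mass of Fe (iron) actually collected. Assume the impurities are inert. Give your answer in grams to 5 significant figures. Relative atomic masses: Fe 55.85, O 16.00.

189.96 g

Pure Fe2O3 available = 501.03 g × 0.586 = 293.604 g.
M(Fe2O3) = 2(55.85) + 3(16.00) = 159.70 g/mol.
M(Fe) = 55.85 g/mol.
n(Fe2O3) = 293.604 g / 159.70 g/mol = 1.83847 mol.
From the equation the Fe2O3:Fe mole ratio is 1:2, so n(Fe) = 1.83847 × 2/1 = 3.67694 mol.
Mass of Fe = 3.67694 mol × 55.85 g/mol = 205.357 g.
Actual mass collected = 205.357 g × 0.925 = 189.955 g.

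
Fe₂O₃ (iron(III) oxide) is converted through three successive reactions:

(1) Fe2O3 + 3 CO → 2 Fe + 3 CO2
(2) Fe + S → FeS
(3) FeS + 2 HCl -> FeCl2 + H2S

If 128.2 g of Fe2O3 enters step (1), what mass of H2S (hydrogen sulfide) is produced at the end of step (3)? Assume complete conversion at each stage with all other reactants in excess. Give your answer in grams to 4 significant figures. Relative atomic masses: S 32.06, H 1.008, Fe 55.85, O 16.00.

M(Fe2O3) = 2(55.85) + 3(16.00) = 159.70 g/mol.
M(H2S) = 2(1.008) + 32.06 = 34.076 g/mol.
n(Fe2O3) = 128.2 / 159.70 = 0.80276 mol.
Reaction (1): Fe2O3→Fe ratio 1:2 ⇒ n(Fe) = 1.6055 mol.
Reaction (2): Fe→FeS ratio 1:1 ⇒ n(FeS) = 1.6055 mol.
Reaction (3): FeS→H2S ratio 1:1 ⇒ n(H2S) = 1.6055 mol.
Mass of H2S = 1.6055 × 34.076 = 54.709 g.

54.71 g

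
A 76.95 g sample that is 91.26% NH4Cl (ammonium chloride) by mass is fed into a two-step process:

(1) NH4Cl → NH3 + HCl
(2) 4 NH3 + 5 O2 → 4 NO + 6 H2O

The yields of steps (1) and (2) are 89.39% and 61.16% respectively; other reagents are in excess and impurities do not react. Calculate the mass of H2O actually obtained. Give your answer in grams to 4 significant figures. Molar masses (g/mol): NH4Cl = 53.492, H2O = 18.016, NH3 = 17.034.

Pure NH4Cl = 76.95 × 0.9126 = 70.225 g.
n(NH4Cl) = 70.225 / 53.492 = 1.3128 mol.
Step 1 (NH4Cl:NH3 = 1:1): theoretical n(NH3) = 1.3128 mol; at 89.39% yield, n(NH3) = 1.1735 mol.
Step 2 (NH3:H2O = 4:6): theoretical n(H2O) = 1.7603 mol, so theoretical mass = 1.7603 × 18.016 = 31.713 g.
At 61.16% yield, actual mass of H2O = 31.713 × 0.6116 = 19.396 g.

19.40 g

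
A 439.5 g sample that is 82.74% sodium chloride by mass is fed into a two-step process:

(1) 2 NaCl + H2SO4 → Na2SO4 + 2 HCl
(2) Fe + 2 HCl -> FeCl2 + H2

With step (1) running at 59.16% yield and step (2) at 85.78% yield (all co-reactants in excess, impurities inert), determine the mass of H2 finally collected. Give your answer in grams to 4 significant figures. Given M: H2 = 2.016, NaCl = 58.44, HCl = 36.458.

Pure NaCl = 439.5 × 0.8274 = 363.64 g.
n(NaCl) = 363.64 / 58.44 = 6.2225 mol.
Step 1 (NaCl:HCl = 2:2): theoretical n(HCl) = 6.2225 mol; at 59.16% yield, n(HCl) = 3.6812 mol.
Step 2 (HCl:H2 = 2:1): theoretical n(H2) = 1.8406 mol, so theoretical mass = 1.8406 × 2.016 = 3.7107 g.
At 85.78% yield, actual mass of H2 = 3.7107 × 0.8578 = 3.1830 g.

3.183 g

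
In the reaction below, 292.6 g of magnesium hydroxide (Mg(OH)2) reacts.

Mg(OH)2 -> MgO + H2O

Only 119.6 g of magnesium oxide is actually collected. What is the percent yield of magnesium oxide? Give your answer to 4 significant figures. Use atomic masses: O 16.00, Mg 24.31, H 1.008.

59.14 %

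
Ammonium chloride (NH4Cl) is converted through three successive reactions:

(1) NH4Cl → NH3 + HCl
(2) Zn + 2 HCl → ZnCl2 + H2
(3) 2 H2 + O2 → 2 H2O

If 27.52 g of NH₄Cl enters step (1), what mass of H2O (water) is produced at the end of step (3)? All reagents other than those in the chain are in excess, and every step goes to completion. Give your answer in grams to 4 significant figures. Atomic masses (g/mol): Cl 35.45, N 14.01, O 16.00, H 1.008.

4.634 g

M(NH4Cl) = 14.01 + 4(1.008) + 35.45 = 53.492 g/mol.
M(H2O) = 2(1.008) + 16.00 = 18.016 g/mol.
n(NH4Cl) = 27.52 / 53.492 = 0.51447 mol.
Reaction (1): NH4Cl→HCl ratio 1:1 ⇒ n(HCl) = 0.51447 mol.
Reaction (2): HCl→H2 ratio 2:1 ⇒ n(H2) = 0.25723 mol.
Reaction (3): H2→H2O ratio 2:2 ⇒ n(H2O) = 0.25723 mol.
Mass of H2O = 0.25723 × 18.016 = 4.6343 g.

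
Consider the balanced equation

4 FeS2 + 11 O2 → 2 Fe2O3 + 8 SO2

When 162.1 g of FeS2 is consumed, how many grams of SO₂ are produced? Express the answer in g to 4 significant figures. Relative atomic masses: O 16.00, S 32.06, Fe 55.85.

173.1 g

M(FeS2) = 55.85 + 2(32.06) = 119.97 g/mol.
M(SO2) = 32.06 + 2(16.00) = 64.06 g/mol.
n(FeS2) = 162.10 g / 119.97 g/mol = 1.3512 mol.
From the equation the FeS2:SO2 mole ratio is 4:8, so n(SO2) = 1.3512 × 8/4 = 2.7023 mol.
Mass of SO2 = 2.7023 mol × 64.06 g/mol = 173.11 g.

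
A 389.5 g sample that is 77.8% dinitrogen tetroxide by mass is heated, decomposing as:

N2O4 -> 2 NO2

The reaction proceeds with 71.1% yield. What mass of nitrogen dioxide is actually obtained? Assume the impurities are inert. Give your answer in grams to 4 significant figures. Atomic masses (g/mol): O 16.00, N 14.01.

215.5 g

Pure N2O4 available = 389.5 g × 0.778 = 303.03 g.
M(N2O4) = 2(14.01) + 4(16.00) = 92.02 g/mol.
M(NO2) = 14.01 + 2(16.00) = 46.01 g/mol.
n(N2O4) = 303.03 g / 92.02 g/mol = 3.2931 mol.
From the equation the N2O4:NO2 mole ratio is 1:2, so n(NO2) = 3.2931 × 2/1 = 6.5862 mol.
Mass of NO2 = 6.5862 mol × 46.01 g/mol = 303.03 g.
Actual mass collected = 303.03 g × 0.711 = 215.46 g.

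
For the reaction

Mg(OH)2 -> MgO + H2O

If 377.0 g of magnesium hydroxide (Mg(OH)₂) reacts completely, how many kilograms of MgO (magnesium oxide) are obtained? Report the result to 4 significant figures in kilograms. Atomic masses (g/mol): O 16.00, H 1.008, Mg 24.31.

M(Mg(OH)2) = 24.31 + 2(16.00) + 2(1.008) = 58.326 g/mol.
M(MgO) = 24.31 + 16.00 = 40.31 g/mol.
n(Mg(OH)2) = 377.00 g / 58.326 g/mol = 6.4637 mol.
From the equation the Mg(OH)2:MgO mole ratio is 1:1, so n(MgO) = 6.4637 × 1/1 = 6.4637 mol.
Mass of MgO = 6.4637 mol × 40.31 g/mol = 260.55 g.
Converting to kg: 260.55 g = 0.2606 kg.

0.2606 kg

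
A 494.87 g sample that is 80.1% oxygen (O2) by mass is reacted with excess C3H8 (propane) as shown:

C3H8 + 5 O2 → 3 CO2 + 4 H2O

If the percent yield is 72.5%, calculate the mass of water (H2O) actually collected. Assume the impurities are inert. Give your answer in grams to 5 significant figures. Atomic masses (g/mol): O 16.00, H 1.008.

129.44 g

Pure O2 available = 494.87 g × 0.801 = 396.391 g.
M(O2) = 2(16.00) = 32.00 g/mol.
M(H2O) = 2(1.008) + 16.00 = 18.016 g/mol.
n(O2) = 396.391 g / 32.00 g/mol = 12.3872 mol.
From the equation the O2:H2O mole ratio is 5:4, so n(H2O) = 12.3872 × 4/5 = 9.90977 mol.
Mass of H2O = 9.90977 mol × 18.016 g/mol = 178.534 g.
Actual mass collected = 178.534 g × 0.725 = 129.437 g.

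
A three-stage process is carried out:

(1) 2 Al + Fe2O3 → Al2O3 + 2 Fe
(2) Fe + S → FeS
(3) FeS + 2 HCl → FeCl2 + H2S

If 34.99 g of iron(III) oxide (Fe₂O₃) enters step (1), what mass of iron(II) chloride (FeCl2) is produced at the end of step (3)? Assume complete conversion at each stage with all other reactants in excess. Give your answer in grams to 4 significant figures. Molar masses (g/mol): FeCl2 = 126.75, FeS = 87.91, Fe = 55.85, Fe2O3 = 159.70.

n(Fe2O3) = 34.99 / 159.70 = 0.21910 mol.
Reaction (1): Fe2O3→Fe ratio 1:2 ⇒ n(Fe) = 0.43820 mol.
Reaction (2): Fe→FeS ratio 1:1 ⇒ n(FeS) = 0.43820 mol.
Reaction (3): FeS→FeCl2 ratio 1:1 ⇒ n(FeCl2) = 0.43820 mol.
Mass of FeCl2 = 0.43820 × 126.75 = 55.541 g.

55.54 g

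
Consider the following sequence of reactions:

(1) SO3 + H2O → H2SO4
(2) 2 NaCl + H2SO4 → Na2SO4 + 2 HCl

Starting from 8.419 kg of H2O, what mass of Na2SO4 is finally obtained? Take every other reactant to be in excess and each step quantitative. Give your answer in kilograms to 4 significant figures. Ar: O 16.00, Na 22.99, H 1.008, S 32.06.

M(H2O) = 2(1.008) + 16.00 = 18.016 g/mol.
M(Na2SO4) = 2(22.99) + 32.06 + 4(16.00) = 142.04 g/mol.
8.419 kg = 8419.0 g.
n(H2O) = 8419.0 / 18.016 = 467.31 mol.
Step 1 gives a 1:1 ratio of H2O to H2SO4, so n(H2SO4) = 467.31 mol.
In step 2 the H2SO4:Na2SO4 ratio is 1:1, so n(Na2SO4) = 467.31 mol.
Mass of Na2SO4 = 467.31 × 142.04 = 66376 g = 66.38 kg.

66.38 kg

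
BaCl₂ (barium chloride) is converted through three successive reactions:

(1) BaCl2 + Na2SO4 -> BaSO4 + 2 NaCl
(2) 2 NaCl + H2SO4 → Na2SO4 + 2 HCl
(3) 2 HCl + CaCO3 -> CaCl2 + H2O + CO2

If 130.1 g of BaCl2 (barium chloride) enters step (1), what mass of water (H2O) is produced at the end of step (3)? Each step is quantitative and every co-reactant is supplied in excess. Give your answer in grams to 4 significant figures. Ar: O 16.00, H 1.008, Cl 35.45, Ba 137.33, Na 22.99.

M(BaCl2) = 137.33 + 2(35.45) = 208.23 g/mol.
M(H2O) = 2(1.008) + 16.00 = 18.016 g/mol.
n(BaCl2) = 130.1 / 208.23 = 0.62479 mol.
Reaction (1): BaCl2→NaCl ratio 1:2 ⇒ n(NaCl) = 1.2496 mol.
Reaction (2): NaCl→HCl ratio 2:2 ⇒ n(HCl) = 1.2496 mol.
Reaction (3): HCl→H2O ratio 2:1 ⇒ n(H2O) = 0.62479 mol.
Mass of H2O = 0.62479 × 18.016 = 11.256 g.

11.26 g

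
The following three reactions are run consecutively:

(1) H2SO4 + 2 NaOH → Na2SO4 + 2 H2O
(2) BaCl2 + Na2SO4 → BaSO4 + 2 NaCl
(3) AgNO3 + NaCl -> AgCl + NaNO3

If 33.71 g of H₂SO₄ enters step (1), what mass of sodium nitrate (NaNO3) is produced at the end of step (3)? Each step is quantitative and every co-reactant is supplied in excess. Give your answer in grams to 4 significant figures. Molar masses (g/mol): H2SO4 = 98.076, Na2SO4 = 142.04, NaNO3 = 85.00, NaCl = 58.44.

n(H2SO4) = 33.71 / 98.076 = 0.34371 mol.
Reaction (1): H2SO4→Na2SO4 ratio 1:1 ⇒ n(Na2SO4) = 0.34371 mol.
Reaction (2): Na2SO4→NaCl ratio 1:2 ⇒ n(NaCl) = 0.68743 mol.
Reaction (3): NaCl→NaNO3 ratio 1:1 ⇒ n(NaNO3) = 0.68743 mol.
Mass of NaNO3 = 0.68743 × 85.00 = 58.431 g.

58.43 g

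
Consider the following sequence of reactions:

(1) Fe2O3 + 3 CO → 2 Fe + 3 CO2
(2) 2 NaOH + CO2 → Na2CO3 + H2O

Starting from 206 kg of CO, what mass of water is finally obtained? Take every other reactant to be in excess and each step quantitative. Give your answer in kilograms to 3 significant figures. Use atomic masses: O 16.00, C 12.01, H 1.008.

M(CO) = 12.01 + 16.00 = 28.01 g/mol.
M(H2O) = 2(1.008) + 16.00 = 18.016 g/mol.
206 kg = 206000 g.
n(CO) = 206000 / 28.01 = 7355 mol.
Step 1 gives a 3:3 ratio of CO to CO2, so n(CO2) = 7355 mol.
In step 2 the CO2:H2O ratio is 1:1, so n(H2O) = 7355 mol.
Mass of H2O = 7355 × 18.016 = 132500 g = 132 kg.

132 kg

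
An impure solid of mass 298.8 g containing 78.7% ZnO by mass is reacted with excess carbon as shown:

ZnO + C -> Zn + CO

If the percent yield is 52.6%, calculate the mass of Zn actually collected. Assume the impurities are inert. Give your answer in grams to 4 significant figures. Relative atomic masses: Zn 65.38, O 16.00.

99.37 g

Pure ZnO available = 298.8 g × 0.787 = 235.16 g.
M(ZnO) = 65.38 + 16.00 = 81.38 g/mol.
M(Zn) = 65.38 g/mol.
n(ZnO) = 235.16 g / 81.38 g/mol = 2.8896 mol.
From the equation the ZnO:Zn mole ratio is 1:1, so n(Zn) = 2.8896 × 1/1 = 2.8896 mol.
Mass of Zn = 2.8896 mol × 65.38 g/mol = 188.92 g.
Actual mass collected = 188.92 g × 0.526 = 99.373 g.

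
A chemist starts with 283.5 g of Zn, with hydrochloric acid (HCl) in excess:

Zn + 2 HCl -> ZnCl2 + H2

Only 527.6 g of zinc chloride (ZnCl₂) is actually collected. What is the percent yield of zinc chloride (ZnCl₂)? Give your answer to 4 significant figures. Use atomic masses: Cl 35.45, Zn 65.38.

89.28 %

M(Zn) = 65.38 g/mol.
M(ZnCl2) = 65.38 + 2(35.45) = 136.28 g/mol.
n(Zn) = 283.50 g / 65.38 g/mol = 4.3362 mol.
From the equation the Zn:ZnCl2 mole ratio is 1:1, so n(ZnCl2) = 4.3362 × 1/1 = 4.3362 mol.
Mass of ZnCl2 = 4.3362 mol × 136.28 g/mol = 590.94 g.
This is the theoretical yield. Percent yield = 527.6 g / 590.94 g × 100% = 89.282%.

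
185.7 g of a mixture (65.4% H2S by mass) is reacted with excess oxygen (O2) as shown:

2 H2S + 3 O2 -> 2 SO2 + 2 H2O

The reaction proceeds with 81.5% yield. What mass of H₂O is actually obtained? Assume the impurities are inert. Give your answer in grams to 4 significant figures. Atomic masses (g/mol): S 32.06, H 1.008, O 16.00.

52.33 g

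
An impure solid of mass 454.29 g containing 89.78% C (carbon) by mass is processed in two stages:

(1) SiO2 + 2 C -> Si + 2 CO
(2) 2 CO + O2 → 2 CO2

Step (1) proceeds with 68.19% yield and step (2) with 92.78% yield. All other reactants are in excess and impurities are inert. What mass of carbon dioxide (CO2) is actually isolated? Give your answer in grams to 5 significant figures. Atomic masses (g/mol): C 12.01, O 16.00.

Pure C = 454.29 × 0.8978 = 407.862 g.
M(C) = 12.01 g/mol.
M(CO2) = 12.01 + 2(16.00) = 44.01 g/mol.
n(C) = 407.862 / 12.01 = 33.9602 mol.
Step 1 (C:CO = 2:2): theoretical n(CO) = 33.9602 mol; at 68.19% yield, n(CO) = 23.1574 mol.
Step 2 (CO:CO2 = 2:2): theoretical n(CO2) = 23.1574 mol, so theoretical mass = 23.1574 × 44.01 = 1019.16 g.
At 92.78% yield, actual mass of CO2 = 1019.16 × 0.9278 = 945.575 g.

945.58 g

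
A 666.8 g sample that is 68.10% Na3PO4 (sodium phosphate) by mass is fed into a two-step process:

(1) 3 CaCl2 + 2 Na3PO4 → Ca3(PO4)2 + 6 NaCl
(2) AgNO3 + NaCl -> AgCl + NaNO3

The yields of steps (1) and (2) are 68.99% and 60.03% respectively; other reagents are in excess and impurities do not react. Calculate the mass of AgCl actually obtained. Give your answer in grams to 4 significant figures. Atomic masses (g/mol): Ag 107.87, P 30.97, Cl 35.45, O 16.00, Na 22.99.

Pure Na3PO4 = 666.8 × 0.6810 = 454.09 g.
M(Na3PO4) = 3(22.99) + 30.97 + 4(16.00) = 163.94 g/mol.
M(AgCl) = 107.87 + 35.45 = 143.32 g/mol.
n(Na3PO4) = 454.09 / 163.94 = 2.7699 mol.
Step 1 (Na3PO4:NaCl = 2:6): theoretical n(NaCl) = 8.3096 mol; at 68.99% yield, n(NaCl) = 5.7328 mol.
Step 2 (NaCl:AgCl = 1:1): theoretical n(AgCl) = 5.7328 mol, so theoretical mass = 5.7328 × 143.32 = 821.62 g.
At 60.03% yield, actual mass of AgCl = 821.62 × 0.6003 = 493.22 g.

493.2 g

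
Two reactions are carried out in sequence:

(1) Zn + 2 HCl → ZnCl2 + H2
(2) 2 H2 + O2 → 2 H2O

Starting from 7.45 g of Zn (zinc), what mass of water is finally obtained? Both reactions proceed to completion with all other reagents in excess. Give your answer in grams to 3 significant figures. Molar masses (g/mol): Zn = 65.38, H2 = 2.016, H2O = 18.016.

n(Zn) = 7.450 / 65.38 = 0.1139 mol.
Step 1 gives a 1:1 ratio of Zn to H2, so n(H2) = 0.1139 mol.
In step 2 the H2:H2O ratio is 2:2, so n(H2O) = 0.1139 mol.
Mass of H2O = 0.1139 × 18.016 = 2.053 g.

2.05 g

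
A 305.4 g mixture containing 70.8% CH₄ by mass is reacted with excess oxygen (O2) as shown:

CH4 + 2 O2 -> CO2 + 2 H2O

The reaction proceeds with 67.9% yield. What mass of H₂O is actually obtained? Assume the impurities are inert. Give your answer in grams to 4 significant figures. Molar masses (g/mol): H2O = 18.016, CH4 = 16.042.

329.8 g

Pure CH4 available = 305.4 g × 0.708 = 216.22 g.
n(CH4) = 216.22 g / 16.042 g/mol = 13.479 mol.
From the equation the CH4:H2O mole ratio is 1:2, so n(H2O) = 13.479 × 2/1 = 26.957 mol.
Mass of H2O = 26.957 mol × 18.016 g/mol = 485.66 g.
Actual mass collected = 485.66 g × 0.679 = 329.76 g.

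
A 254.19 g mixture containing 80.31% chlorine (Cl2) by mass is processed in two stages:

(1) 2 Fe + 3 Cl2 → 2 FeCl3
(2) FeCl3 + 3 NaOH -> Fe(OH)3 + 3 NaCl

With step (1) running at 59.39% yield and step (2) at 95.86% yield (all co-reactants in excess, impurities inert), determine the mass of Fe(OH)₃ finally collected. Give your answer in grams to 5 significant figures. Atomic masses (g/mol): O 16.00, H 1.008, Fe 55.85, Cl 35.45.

116.79 g

Pure Cl2 = 254.19 × 0.8031 = 204.140 g.
M(Cl2) = 2(35.45) = 70.90 g/mol.
M(Fe(OH)3) = 55.85 + 3(16.00) + 3(1.008) = 106.874 g/mol.
n(Cl2) = 204.140 / 70.90 = 2.87927 mol.
Step 1 (Cl2:FeCl3 = 3:2): theoretical n(FeCl3) = 1.91951 mol; at 59.39% yield, n(FeCl3) = 1.14000 mol.
Step 2 (FeCl3:Fe(OH)3 = 1:1): theoretical n(Fe(OH)3) = 1.14000 mol, so theoretical mass = 1.14000 × 106.874 = 121.836 g.
At 95.86% yield, actual mass of Fe(OH)3 = 121.836 × 0.9586 = 116.792 g.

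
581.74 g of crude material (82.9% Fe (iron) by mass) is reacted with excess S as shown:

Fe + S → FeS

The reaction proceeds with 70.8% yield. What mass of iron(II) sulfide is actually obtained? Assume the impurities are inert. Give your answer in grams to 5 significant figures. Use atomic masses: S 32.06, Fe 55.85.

Pure Fe available = 581.74 g × 0.829 = 482.262 g.
M(Fe) = 55.85 g/mol.
M(FeS) = 55.85 + 32.06 = 87.91 g/mol.
n(Fe) = 482.262 g / 55.85 g/mol = 8.63496 mol.
From the equation the Fe:FeS mole ratio is 1:1, so n(FeS) = 8.63496 × 1/1 = 8.63496 mol.
Mass of FeS = 8.63496 mol × 87.91 g/mol = 759.099 g.
Actual mass collected = 759.099 g × 0.708 = 537.442 g.

537.44 g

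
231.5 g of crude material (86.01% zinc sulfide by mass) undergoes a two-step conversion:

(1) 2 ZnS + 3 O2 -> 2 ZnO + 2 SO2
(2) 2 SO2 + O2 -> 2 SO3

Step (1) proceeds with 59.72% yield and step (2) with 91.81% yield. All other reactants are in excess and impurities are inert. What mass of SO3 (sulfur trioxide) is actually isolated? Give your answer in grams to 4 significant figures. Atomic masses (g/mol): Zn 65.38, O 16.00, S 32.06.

89.70 g

Pure ZnS = 231.5 × 0.8601 = 199.11 g.
M(ZnS) = 65.38 + 32.06 = 97.44 g/mol.
M(SO3) = 32.06 + 3(16.00) = 80.06 g/mol.
n(ZnS) = 199.11 / 97.44 = 2.0434 mol.
Step 1 (ZnS:SO2 = 2:2): theoretical n(SO2) = 2.0434 mol; at 59.72% yield, n(SO2) = 1.2203 mol.
Step 2 (SO2:SO3 = 2:2): theoretical n(SO3) = 1.2203 mol, so theoretical mass = 1.2203 × 80.06 = 97.701 g.
At 91.81% yield, actual mass of SO3 = 97.701 × 0.9181 = 89.699 g.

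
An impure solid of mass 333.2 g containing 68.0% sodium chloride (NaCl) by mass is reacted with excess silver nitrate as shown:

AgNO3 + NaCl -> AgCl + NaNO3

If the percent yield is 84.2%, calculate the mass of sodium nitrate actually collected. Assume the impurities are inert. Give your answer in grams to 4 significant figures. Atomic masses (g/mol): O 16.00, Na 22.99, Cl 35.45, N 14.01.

277.5 g

Pure NaCl available = 333.2 g × 0.680 = 226.58 g.
M(NaCl) = 22.99 + 35.45 = 58.44 g/mol.
M(NaNO3) = 22.99 + 14.01 + 3(16.00) = 85.00 g/mol.
n(NaCl) = 226.58 g / 58.44 g/mol = 3.8771 mol.
From the equation the NaCl:NaNO3 mole ratio is 1:1, so n(NaNO3) = 3.8771 × 1/1 = 3.8771 mol.
Mass of NaNO3 = 3.8771 mol × 85.00 g/mol = 329.55 g.
Actual mass collected = 329.55 g × 0.842 = 277.48 g.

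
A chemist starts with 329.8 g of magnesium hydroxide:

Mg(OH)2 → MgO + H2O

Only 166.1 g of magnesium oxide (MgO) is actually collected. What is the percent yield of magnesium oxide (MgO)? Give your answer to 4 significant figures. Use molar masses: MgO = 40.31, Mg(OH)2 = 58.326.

72.87 %

n(Mg(OH)2) = 329.80 g / 58.326 g/mol = 5.6544 mol.
From the equation the Mg(OH)2:MgO mole ratio is 1:1, so n(MgO) = 5.6544 × 1/1 = 5.6544 mol.
Mass of MgO = 5.6544 mol × 40.31 g/mol = 227.93 g.
This is the theoretical yield. Percent yield = 166.1 g / 227.93 g × 100% = 72.873%.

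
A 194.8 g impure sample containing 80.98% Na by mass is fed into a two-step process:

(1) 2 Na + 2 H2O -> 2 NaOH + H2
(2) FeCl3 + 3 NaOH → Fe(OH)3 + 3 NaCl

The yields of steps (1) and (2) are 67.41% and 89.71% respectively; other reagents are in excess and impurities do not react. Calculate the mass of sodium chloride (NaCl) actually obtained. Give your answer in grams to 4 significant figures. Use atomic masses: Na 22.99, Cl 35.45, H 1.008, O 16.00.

Pure Na = 194.8 × 0.8098 = 157.75 g.
M(Na) = 22.99 g/mol.
M(NaCl) = 22.99 + 35.45 = 58.44 g/mol.
n(Na) = 157.75 / 22.99 = 6.8616 mol.
Step 1 (Na:NaOH = 2:2): theoretical n(NaOH) = 6.8616 mol; at 67.41% yield, n(NaOH) = 4.6254 mol.
Step 2 (NaOH:NaCl = 3:3): theoretical n(NaCl) = 4.6254 mol, so theoretical mass = 4.6254 × 58.44 = 270.31 g.
At 89.71% yield, actual mass of NaCl = 270.31 × 0.8971 = 242.50 g.

242.5 g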